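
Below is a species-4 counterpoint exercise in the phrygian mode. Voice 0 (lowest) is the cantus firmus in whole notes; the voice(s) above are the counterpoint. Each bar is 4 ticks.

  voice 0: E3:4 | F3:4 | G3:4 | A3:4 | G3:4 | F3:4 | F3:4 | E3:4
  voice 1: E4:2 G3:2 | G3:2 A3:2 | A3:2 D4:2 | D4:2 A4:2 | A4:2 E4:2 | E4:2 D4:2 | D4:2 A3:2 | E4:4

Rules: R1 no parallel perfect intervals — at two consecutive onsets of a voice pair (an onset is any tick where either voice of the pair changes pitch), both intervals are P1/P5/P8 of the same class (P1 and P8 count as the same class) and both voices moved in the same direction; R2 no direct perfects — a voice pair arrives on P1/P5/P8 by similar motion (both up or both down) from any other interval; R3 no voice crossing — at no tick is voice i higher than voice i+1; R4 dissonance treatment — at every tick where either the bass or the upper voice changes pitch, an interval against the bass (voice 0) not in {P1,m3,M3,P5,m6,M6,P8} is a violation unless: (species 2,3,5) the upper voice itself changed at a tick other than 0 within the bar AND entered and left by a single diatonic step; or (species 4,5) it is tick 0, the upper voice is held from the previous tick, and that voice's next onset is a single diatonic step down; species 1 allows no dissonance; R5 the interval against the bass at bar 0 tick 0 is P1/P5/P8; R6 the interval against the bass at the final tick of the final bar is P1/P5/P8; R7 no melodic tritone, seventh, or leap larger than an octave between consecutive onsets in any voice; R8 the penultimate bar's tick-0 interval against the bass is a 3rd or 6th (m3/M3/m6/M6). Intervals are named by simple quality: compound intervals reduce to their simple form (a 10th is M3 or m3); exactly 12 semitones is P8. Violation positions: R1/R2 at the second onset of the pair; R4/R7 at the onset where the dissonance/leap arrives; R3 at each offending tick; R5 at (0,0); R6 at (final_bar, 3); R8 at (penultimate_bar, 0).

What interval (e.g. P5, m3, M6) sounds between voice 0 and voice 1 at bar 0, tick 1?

P8

voice 0=E3 voice 1=E4 -> P8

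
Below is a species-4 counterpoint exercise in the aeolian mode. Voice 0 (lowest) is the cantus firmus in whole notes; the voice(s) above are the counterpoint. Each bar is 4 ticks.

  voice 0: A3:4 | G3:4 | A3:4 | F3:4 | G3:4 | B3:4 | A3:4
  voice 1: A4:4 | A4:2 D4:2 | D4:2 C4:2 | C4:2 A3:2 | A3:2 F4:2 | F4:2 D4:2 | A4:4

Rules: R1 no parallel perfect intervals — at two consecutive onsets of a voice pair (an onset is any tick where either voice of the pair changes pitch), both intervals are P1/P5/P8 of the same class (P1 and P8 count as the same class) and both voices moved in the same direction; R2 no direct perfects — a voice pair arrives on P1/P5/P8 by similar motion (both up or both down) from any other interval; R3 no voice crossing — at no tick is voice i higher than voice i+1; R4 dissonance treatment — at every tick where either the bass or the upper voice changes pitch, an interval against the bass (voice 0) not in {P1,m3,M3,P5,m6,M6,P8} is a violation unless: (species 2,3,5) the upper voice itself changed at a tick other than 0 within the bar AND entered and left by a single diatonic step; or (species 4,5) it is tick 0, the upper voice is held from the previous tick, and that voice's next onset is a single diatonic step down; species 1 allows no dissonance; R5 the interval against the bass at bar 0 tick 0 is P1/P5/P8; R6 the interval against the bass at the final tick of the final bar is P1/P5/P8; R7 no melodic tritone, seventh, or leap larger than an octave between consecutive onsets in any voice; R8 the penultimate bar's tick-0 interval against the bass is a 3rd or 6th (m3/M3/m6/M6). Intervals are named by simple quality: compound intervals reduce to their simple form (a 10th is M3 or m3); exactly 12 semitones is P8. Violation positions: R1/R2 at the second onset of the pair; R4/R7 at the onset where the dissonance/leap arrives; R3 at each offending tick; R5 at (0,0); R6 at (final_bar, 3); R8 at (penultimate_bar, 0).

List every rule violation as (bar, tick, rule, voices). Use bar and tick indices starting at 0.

bar 0: v0=A3 v1=A4 downbeat P8
bar 1: v0=G3 v1=A4 downbeat M2
bar 2: v0=A3 v1=D4 downbeat P4
bar 3: v0=F3 v1=C4 downbeat P5
bar 4: v0=G3 v1=A3 downbeat M2
bar 5: v0=B3 v1=F4 downbeat TT
bar 6: v0=A3 v1=A4 downbeat P8
  -> R4 @ bar 1 tick 0 v(0, 1): G3/A4 M2 untreated
  -> R4 @ bar 4 tick 0 v(0, 1): G3/A3 M2 untreated
  -> R4 @ bar 4 tick 2 v(0, 1): G3/F4 m7 untreated
  -> R4 @ bar 5 tick 0 v(0, 1): B3/F4 TT untreated
  -> R8 @ bar 5 tick 0 v(0, 1): penult TT not 3rd/6th

(1, 0, R4, (0, 1))
(4, 0, R4, (0, 1))
(4, 2, R4, (0, 1))
(5, 0, R4, (0, 1))
(5, 0, R8, (0, 1))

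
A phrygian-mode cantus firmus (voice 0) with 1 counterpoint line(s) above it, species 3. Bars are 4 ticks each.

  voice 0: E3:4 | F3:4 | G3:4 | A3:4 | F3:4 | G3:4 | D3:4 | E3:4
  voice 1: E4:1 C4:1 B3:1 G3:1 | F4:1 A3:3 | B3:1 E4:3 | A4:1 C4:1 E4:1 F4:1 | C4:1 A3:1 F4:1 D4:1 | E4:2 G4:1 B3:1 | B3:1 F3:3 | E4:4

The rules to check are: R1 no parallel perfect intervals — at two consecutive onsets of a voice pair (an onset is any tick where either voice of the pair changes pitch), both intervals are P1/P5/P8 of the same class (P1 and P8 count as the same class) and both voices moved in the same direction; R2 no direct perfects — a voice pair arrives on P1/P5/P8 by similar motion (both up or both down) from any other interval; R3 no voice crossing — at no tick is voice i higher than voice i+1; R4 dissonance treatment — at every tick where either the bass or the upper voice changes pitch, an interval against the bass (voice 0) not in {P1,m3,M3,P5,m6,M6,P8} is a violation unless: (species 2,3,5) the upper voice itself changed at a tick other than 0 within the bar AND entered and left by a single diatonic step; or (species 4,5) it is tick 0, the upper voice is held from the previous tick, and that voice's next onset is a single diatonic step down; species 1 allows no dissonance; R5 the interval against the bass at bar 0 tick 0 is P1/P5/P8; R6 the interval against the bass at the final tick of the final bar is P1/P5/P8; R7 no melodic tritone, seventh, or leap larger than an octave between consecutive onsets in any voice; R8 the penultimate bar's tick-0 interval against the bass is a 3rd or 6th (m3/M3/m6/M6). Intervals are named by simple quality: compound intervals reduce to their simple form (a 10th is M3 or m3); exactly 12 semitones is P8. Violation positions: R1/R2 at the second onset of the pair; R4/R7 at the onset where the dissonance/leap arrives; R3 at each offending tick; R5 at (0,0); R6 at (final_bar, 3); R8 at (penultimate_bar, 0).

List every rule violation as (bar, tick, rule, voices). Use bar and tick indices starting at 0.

bar 0: v0=E3 v1=E4 downbeat P8
bar 1: v0=F3 v1=F4 downbeat P8
bar 2: v0=G3 v1=B3 downbeat M3
bar 3: v0=A3 v1=A4 downbeat P8
bar 4: v0=F3 v1=C4 downbeat P5
bar 5: v0=G3 v1=E4 downbeat M6
bar 6: v0=D3 v1=B3 downbeat M6
bar 7: v0=E3 v1=E4 downbeat P8
  -> R2 @ bar 1 tick 0 v(0, 1): E3/G3 m3 -> F3/F4 P8 similar
  -> R7 @ bar 1 tick 0 v(1,): G3->F4 leap 10st
  -> R2 @ bar 3 tick 0 v(0, 1): G3/E4 M6 -> A3/A4 P8 similar
  -> R2 @ bar 4 tick 0 v(0, 1): A3/F4 m6 -> F3/C4 P5 similar
  -> R7 @ bar 6 tick 1 v(1,): B3->F3 leap 6st
  -> R2 @ bar 7 tick 0 v(0, 1): D3/F3 m3 -> E3/E4 P8 similar
  -> R7 @ bar 7 tick 0 v(1,): F3->E4 leap 11st

(1, 0, R2, (0, 1))
(1, 0, R7, (1,))
(3, 0, R2, (0, 1))
(4, 0, R2, (0, 1))
(6, 1, R7, (1,))
(7, 0, R2, (0, 1))
(7, 0, R7, (1,))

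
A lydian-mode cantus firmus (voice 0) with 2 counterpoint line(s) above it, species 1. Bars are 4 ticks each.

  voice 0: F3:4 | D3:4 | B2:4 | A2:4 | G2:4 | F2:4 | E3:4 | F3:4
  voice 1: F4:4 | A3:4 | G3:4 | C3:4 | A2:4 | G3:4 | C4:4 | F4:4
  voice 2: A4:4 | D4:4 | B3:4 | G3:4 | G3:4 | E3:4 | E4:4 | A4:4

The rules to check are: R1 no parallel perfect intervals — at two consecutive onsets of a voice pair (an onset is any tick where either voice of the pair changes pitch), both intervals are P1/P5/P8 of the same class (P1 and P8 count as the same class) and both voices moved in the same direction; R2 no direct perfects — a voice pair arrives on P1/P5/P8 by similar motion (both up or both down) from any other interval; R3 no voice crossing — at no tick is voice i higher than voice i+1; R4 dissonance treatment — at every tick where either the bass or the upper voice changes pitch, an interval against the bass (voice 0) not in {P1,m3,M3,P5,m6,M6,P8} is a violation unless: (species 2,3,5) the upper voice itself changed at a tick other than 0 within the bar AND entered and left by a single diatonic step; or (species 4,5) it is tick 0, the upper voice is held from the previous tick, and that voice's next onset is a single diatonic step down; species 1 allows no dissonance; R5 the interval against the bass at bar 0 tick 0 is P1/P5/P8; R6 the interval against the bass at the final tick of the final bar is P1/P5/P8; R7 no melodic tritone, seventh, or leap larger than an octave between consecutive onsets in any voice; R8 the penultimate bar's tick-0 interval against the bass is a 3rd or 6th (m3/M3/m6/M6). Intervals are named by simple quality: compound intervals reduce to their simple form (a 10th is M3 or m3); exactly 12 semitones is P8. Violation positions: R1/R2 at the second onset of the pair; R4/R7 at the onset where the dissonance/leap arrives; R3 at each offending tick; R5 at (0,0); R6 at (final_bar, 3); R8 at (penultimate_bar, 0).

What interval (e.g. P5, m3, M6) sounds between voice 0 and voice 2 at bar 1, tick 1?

P8

voice 0=D3 voice 2=D4 -> P8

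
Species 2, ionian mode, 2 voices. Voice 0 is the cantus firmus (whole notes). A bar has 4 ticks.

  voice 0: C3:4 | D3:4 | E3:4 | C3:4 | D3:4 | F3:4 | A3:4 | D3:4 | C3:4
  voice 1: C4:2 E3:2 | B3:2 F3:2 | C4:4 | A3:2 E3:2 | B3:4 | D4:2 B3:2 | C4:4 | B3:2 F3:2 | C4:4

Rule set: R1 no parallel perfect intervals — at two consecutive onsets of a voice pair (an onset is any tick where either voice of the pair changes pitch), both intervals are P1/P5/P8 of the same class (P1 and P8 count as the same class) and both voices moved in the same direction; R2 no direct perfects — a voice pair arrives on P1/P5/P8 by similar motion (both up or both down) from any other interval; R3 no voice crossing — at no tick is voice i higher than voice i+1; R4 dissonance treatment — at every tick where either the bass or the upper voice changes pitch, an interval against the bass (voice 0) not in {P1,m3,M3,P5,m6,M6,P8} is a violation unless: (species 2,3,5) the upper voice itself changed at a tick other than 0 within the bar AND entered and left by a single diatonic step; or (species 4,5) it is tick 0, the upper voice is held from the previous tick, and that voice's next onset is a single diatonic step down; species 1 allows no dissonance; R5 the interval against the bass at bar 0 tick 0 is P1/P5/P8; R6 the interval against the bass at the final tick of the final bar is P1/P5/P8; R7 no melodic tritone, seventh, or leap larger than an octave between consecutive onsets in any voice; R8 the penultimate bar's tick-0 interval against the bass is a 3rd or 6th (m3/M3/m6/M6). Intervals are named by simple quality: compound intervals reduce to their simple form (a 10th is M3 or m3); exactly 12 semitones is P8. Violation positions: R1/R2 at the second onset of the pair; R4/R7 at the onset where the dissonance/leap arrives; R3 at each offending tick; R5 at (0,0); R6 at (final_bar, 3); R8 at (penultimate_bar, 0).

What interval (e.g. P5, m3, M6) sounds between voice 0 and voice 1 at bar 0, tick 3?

voice 0=C3 voice 1=E3 -> M3

M3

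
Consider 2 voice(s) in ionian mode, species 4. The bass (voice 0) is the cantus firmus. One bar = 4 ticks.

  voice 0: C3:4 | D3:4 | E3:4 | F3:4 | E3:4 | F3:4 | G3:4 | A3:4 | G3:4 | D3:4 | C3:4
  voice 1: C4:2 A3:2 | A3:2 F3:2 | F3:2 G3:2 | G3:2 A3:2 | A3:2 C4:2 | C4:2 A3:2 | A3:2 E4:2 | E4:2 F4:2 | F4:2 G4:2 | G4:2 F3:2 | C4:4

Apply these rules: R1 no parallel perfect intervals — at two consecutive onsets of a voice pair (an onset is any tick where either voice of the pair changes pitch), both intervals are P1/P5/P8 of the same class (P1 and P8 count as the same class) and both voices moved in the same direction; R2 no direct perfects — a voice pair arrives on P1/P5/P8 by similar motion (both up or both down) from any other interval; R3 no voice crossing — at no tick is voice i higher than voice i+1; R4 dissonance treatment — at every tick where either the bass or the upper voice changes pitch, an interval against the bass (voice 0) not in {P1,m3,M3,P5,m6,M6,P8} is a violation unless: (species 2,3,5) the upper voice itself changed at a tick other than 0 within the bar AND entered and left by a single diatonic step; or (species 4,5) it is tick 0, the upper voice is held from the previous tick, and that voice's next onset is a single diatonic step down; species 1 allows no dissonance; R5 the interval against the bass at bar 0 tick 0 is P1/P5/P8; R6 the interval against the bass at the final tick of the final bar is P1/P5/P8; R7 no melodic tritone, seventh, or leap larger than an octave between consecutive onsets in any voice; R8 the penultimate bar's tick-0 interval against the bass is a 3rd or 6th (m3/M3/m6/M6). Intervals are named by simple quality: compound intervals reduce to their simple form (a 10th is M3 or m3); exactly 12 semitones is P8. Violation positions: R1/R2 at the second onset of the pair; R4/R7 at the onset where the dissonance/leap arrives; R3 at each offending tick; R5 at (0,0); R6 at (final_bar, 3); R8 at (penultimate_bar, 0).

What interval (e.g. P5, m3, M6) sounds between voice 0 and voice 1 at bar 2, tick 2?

m3

voice 0=E3 voice 1=G3 -> m3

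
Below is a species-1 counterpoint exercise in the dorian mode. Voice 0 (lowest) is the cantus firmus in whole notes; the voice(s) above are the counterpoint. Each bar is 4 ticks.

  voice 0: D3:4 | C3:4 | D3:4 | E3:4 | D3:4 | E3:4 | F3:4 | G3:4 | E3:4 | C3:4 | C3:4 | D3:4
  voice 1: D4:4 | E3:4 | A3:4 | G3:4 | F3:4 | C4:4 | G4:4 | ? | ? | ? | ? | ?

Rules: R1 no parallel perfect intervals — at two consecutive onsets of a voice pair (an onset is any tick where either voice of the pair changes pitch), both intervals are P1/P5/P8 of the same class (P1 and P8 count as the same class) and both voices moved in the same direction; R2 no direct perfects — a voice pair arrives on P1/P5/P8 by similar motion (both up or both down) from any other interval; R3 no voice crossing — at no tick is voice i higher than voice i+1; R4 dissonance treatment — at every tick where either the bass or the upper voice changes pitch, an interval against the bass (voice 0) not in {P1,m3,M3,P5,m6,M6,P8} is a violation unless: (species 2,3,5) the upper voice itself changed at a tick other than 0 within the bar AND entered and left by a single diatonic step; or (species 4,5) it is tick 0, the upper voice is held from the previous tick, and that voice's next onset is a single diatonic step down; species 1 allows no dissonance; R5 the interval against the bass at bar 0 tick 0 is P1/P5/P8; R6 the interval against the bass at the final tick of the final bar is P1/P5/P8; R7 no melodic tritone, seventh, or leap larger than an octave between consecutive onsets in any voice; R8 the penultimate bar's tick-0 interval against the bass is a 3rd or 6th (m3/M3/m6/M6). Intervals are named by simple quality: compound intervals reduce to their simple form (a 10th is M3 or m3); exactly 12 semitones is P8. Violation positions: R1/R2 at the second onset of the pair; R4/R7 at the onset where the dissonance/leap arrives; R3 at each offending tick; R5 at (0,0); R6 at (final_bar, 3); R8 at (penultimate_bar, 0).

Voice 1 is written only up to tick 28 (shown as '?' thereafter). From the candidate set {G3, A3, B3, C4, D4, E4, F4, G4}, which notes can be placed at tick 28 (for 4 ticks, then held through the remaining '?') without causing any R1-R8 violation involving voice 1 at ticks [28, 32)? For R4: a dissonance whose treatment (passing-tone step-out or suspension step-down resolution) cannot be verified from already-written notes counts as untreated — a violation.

G3: legal
A3: violates R4,R7
B3: legal
C4: violates R4
D4: legal
E4: legal
F4: violates R4
G4: legal

{B3, D4, E4, G3, G4}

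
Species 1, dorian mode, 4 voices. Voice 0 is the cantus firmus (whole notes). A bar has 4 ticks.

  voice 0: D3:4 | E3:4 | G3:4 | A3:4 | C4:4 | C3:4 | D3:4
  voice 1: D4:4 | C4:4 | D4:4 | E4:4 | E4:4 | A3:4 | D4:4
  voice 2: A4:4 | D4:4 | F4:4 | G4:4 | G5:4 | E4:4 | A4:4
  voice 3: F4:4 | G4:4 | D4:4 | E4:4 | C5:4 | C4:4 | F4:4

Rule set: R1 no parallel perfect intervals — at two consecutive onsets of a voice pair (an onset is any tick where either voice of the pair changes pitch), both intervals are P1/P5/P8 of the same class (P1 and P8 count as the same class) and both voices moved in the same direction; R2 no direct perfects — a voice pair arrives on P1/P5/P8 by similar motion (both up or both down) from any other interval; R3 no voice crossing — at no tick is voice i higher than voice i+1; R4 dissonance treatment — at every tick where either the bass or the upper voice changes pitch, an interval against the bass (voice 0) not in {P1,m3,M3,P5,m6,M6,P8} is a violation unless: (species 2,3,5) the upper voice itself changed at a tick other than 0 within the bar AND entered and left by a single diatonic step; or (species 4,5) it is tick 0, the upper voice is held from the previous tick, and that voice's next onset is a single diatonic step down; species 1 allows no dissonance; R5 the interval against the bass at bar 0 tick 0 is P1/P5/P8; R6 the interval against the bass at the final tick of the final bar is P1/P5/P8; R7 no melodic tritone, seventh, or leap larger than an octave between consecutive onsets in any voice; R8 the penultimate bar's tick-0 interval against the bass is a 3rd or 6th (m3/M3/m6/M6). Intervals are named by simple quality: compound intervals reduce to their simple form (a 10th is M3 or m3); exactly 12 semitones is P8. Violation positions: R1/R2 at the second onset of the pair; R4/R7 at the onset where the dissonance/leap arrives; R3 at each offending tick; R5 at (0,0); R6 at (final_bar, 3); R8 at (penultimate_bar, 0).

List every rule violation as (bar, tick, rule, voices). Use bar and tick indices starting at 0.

bar 0: v0=D3 v1=D4 v2=A4 v3=F4 downbeat m3
bar 1: v0=E3 v1=C4 v2=D4 v3=G4 downbeat m3
bar 2: v0=G3 v1=D4 v2=F4 v3=D4 downbeat P5
bar 3: v0=A3 v1=E4 v2=G4 v3=E4 downbeat P5
bar 4: v0=C4 v1=E4 v2=G5 v3=C5 downbeat P8
bar 5: v0=C3 v1=A3 v2=E4 v3=C4 downbeat P8
bar 6: v0=D3 v1=D4 v2=A4 v3=F4 downbeat m3
  -> R3 @ bar 0 tick 0 v(2, 3): A4 above F4
  -> R5 @ bar 0 tick 0 v(0, 3): opens on m3
  -> R3 @ bar 0 tick 1 v(2, 3): A4 above F4
  -> R3 @ bar 0 tick 2 v(2, 3): A4 above F4
  -> R3 @ bar 0 tick 3 v(2, 3): A4 above F4
  -> R4 @ bar 1 tick 0 v(0, 2): E3/D4 m7 untreated
  -> R2 @ bar 2 tick 0 v(0, 1): E3/C4 m6 -> G3/D4 P5 similar
  -> R3 @ bar 2 tick 0 v(2, 3): F4 above D4
  -> R4 @ bar 2 tick 0 v(0, 2): G3/F4 m7 untreated
  -> R3 @ bar 2 tick 1 v(2, 3): F4 above D4
  -> R3 @ bar 2 tick 2 v(2, 3): F4 above D4
  -> R3 @ bar 2 tick 3 v(2, 3): F4 above D4
  -> R1 @ bar 3 tick 0 v(0, 1): G3/D4 P5 -> A3/E4 P5 similar
  -> R1 @ bar 3 tick 0 v(0, 3): G3/D4 P5 -> A3/E4 P5 similar
  -> R1 @ bar 3 tick 0 v(1, 3): D4/D4 P1 -> E4/E4 P1 similar
  -> R3 @ bar 3 tick 0 v(2, 3): G4 above E4
  -> R4 @ bar 3 tick 0 v(0, 2): A3/G4 m7 untreated
  -> R3 @ bar 3 tick 1 v(2, 3): G4 above E4
  -> R3 @ bar 3 tick 2 v(2, 3): G4 above E4
  -> R3 @ bar 3 tick 3 v(2, 3): G4 above E4
  -> R2 @ bar 4 tick 0 v(0, 2): A3/G4 m7 -> C4/G5 P5 similar
  -> R2 @ bar 4 tick 0 v(0, 3): A3/E4 P5 -> C4/C5 P8 similar
  -> R2 @ bar 4 tick 0 v(2, 3): G4/E4 m3 -> G5/C5 P5 similar
  -> R3 @ bar 4 tick 0 v(2, 3): G5 above C5
  -> R3 @ bar 4 tick 1 v(2, 3): G5 above C5
  -> R3 @ bar 4 tick 2 v(2, 3): G5 above C5
  -> R3 @ bar 4 tick 3 v(2, 3): G5 above C5
  -> R1 @ bar 5 tick 0 v(0, 3): C4/C5 P8 -> C3/C4 P8 similar
  -> R2 @ bar 5 tick 0 v(1, 2): E4/G5 m3 -> A3/E4 P5 similar
  -> R3 @ bar 5 tick 0 v(2, 3): E4 above C4
  -> R7 @ bar 5 tick 0 v(2,): G5->E4 leap 15st
  -> R8 @ bar 5 tick 0 v(0, 3): penult P8 not 3rd/6th
  -> R3 @ bar 5 tick 1 v(2, 3): E4 above C4
  -> R3 @ bar 5 tick 2 v(2, 3): E4 above C4
  -> R3 @ bar 5 tick 3 v(2, 3): E4 above C4
  -> R1 @ bar 6 tick 0 v(1, 2): A3/E4 P5 -> D4/A4 P5 similar
  -> R2 @ bar 6 tick 0 v(0, 1): C3/A3 M6 -> D3/D4 P8 similar
  -> R2 @ bar 6 tick 0 v(0, 2): C3/E4 M3 -> D3/A4 P5 similar
  -> R3 @ bar 6 tick 0 v(2, 3): A4 above F4
  -> R3 @ bar 6 tick 1 v(2, 3): A4 above F4
  -> R3 @ bar 6 tick 2 v(2, 3): A4 above F4
  -> R3 @ bar 6 tick 3 v(2, 3): A4 above F4
  -> R6 @ bar 6 tick 3 v(0, 3): closes on m3

(0, 0, R3, (2, 3))
(0, 0, R5, (0, 3))
(0, 1, R3, (2, 3))
(0, 2, R3, (2, 3))
(0, 3, R3, (2, 3))
(1, 0, R4, (0, 2))
(2, 0, R2, (0, 1))
(2, 0, R3, (2, 3))
(2, 0, R4, (0, 2))
(2, 1, R3, (2, 3))
(2, 2, R3, (2, 3))
(2, 3, R3, (2, 3))
(3, 0, R1, (0, 1))
(3, 0, R1, (0, 3))
(3, 0, R1, (1, 3))
(3, 0, R3, (2, 3))
(3, 0, R4, (0, 2))
(3, 1, R3, (2, 3))
(3, 2, R3, (2, 3))
(3, 3, R3, (2, 3))
(4, 0, R2, (0, 2))
(4, 0, R2, (0, 3))
(4, 0, R2, (2, 3))
(4, 0, R3, (2, 3))
(4, 1, R3, (2, 3))
(4, 2, R3, (2, 3))
(4, 3, R3, (2, 3))
(5, 0, R1, (0, 3))
(5, 0, R2, (1, 2))
(5, 0, R3, (2, 3))
(5, 0, R7, (2,))
(5, 0, R8, (0, 3))
(5, 1, R3, (2, 3))
(5, 2, R3, (2, 3))
(5, 3, R3, (2, 3))
(6, 0, R1, (1, 2))
(6, 0, R2, (0, 1))
(6, 0, R2, (0, 2))
(6, 0, R3, (2, 3))
(6, 1, R3, (2, 3))
(6, 2, R3, (2, 3))
(6, 3, R3, (2, 3))
(6, 3, R6, (0, 3))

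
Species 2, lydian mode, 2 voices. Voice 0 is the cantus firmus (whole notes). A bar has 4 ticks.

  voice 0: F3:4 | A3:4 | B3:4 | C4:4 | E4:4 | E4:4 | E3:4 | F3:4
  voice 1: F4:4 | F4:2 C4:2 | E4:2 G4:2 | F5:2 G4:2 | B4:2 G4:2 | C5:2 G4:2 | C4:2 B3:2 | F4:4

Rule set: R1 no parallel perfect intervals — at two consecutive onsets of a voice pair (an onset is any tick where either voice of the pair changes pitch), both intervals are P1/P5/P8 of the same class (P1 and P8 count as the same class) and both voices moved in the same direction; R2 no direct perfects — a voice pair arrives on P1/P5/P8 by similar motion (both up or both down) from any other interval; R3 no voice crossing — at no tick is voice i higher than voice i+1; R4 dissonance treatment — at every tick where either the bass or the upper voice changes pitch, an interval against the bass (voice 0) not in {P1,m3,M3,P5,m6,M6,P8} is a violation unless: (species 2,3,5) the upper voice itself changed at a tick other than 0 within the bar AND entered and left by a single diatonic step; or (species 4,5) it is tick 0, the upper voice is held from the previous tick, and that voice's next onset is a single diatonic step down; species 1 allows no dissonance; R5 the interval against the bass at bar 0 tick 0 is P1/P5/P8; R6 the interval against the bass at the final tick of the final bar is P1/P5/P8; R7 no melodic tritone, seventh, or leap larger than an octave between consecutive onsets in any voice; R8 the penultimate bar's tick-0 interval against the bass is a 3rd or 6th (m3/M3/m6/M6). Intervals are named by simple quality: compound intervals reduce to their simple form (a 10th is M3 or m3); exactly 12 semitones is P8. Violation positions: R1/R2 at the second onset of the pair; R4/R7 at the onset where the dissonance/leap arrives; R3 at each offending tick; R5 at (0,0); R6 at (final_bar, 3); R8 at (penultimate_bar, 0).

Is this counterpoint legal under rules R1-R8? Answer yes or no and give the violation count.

No (7 violations)

bar 0: v0=F3 v1=F4 (P8)
bar 1: v0=A3 v1=F4 (m6)
bar 2: v0=B3 v1=E4 (P4)
bar 3: v0=C4 v1=F5 (P4)
bar 4: v0=E4 v1=B4 (P5)
bar 5: v0=E4 v1=C5 (m6)
bar 6: v0=E3 v1=C4 (m6)
bar 7: v0=F3 v1=F4 (P8)
  R4 @ bar2.0: B3/E4 P4 untreated
  R4 @ bar3.0: C4/F5 P4 untreated
  R7 @ bar3.0: G4->F5 leap 10st
  R7 @ bar3.2: F5->G4 leap 10st
  R1 @ bar4.0: C4/G4 P5 -> E4/B4 P5 similar
  R2 @ bar7.0: E3/B3 P5 -> F3/F4 P8 similar
  R7 @ bar7.0: B3->F4 leap 6st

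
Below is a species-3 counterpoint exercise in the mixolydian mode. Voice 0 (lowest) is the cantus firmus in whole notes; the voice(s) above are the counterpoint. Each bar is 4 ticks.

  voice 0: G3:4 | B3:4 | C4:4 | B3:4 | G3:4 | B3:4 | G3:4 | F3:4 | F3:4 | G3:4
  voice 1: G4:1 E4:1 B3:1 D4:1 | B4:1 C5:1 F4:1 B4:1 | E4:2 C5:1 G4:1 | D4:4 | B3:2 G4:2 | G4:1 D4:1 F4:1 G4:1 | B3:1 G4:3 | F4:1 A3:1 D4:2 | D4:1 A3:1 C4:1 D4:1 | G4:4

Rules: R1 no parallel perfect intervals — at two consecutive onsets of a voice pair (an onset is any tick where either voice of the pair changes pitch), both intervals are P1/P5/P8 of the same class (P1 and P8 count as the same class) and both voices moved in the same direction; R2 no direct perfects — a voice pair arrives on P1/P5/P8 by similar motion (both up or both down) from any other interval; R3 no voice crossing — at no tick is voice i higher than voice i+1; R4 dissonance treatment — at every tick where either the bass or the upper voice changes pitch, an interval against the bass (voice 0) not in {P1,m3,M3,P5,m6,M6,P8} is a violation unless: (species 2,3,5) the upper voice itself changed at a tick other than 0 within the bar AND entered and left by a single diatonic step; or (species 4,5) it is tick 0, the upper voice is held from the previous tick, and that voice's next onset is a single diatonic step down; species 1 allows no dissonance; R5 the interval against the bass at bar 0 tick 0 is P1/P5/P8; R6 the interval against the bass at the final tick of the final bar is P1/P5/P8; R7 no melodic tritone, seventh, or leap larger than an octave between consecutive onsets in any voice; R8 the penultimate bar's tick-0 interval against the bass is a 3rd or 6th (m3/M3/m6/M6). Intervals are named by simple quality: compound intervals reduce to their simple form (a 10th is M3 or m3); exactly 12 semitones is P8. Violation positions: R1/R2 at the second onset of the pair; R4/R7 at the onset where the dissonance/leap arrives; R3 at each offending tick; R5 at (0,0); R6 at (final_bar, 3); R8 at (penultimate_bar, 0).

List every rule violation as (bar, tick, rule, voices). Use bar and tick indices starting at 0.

bar 0: v0=G3 v1=G4 downbeat P8
bar 1: v0=B3 v1=B4 downbeat P8
bar 2: v0=C4 v1=E4 downbeat M3
bar 3: v0=B3 v1=D4 downbeat m3
bar 4: v0=G3 v1=B3 downbeat M3
bar 5: v0=B3 v1=G4 downbeat m6
bar 6: v0=G3 v1=B3 downbeat M3
bar 7: v0=F3 v1=F4 downbeat P8
bar 8: v0=F3 v1=D4 downbeat M6
bar 9: v0=G3 v1=G4 downbeat P8
  -> R2 @ bar 1 tick 0 v(0, 1): G3/D4 P5 -> B3/B4 P8 similar
  -> R4 @ bar 1 tick 1 v(0, 1): B3/C5 m2 untreated
  -> R4 @ bar 1 tick 2 v(0, 1): B3/F4 TT untreated
  -> R7 @ bar 1 tick 3 v(1,): F4->B4 leap 6st
  -> R4 @ bar 5 tick 2 v(0, 1): B3/F4 TT untreated
  -> R1 @ bar 7 tick 0 v(0, 1): G3/G4 P8 -> F3/F4 P8 similar
  -> R2 @ bar 9 tick 0 v(0, 1): F3/D4 M6 -> G3/G4 P8 similar

(1, 0, R2, (0, 1))
(1, 1, R4, (0, 1))
(1, 2, R4, (0, 1))
(1, 3, R7, (1,))
(5, 2, R4, (0, 1))
(7, 0, R1, (0, 1))
(9, 0, R2, (0, 1))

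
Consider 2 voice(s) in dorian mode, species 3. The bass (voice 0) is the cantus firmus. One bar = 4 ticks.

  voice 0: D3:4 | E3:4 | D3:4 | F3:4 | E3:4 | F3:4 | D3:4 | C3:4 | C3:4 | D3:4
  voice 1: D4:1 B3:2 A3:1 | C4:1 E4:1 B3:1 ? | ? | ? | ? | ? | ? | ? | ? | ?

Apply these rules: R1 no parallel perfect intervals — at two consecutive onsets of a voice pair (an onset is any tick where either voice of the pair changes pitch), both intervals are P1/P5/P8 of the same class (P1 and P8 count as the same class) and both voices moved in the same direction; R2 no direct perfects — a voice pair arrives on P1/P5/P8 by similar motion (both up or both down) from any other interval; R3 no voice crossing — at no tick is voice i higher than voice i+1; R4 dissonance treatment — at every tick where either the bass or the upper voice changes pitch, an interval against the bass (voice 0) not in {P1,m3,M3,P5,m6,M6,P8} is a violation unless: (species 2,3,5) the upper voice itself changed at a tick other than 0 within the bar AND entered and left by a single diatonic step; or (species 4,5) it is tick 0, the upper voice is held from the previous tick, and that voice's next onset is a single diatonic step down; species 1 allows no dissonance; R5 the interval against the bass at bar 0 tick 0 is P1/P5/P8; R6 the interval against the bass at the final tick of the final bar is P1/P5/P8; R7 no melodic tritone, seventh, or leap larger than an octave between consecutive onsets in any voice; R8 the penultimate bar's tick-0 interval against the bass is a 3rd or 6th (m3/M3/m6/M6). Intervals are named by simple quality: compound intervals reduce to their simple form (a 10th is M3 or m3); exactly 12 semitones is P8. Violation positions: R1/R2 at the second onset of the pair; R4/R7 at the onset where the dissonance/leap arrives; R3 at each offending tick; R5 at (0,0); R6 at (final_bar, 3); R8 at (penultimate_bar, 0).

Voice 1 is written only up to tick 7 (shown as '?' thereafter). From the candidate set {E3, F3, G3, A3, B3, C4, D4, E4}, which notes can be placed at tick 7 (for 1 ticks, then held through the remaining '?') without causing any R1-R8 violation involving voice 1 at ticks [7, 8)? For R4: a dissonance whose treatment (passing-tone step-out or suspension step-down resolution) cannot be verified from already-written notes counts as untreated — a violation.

{B3, C4, E3, E4, G3}

E3: legal
F3: violates R4,R7
G3: legal
A3: violates R4
B3: legal
C4: legal
D4: violates R4
E4: legal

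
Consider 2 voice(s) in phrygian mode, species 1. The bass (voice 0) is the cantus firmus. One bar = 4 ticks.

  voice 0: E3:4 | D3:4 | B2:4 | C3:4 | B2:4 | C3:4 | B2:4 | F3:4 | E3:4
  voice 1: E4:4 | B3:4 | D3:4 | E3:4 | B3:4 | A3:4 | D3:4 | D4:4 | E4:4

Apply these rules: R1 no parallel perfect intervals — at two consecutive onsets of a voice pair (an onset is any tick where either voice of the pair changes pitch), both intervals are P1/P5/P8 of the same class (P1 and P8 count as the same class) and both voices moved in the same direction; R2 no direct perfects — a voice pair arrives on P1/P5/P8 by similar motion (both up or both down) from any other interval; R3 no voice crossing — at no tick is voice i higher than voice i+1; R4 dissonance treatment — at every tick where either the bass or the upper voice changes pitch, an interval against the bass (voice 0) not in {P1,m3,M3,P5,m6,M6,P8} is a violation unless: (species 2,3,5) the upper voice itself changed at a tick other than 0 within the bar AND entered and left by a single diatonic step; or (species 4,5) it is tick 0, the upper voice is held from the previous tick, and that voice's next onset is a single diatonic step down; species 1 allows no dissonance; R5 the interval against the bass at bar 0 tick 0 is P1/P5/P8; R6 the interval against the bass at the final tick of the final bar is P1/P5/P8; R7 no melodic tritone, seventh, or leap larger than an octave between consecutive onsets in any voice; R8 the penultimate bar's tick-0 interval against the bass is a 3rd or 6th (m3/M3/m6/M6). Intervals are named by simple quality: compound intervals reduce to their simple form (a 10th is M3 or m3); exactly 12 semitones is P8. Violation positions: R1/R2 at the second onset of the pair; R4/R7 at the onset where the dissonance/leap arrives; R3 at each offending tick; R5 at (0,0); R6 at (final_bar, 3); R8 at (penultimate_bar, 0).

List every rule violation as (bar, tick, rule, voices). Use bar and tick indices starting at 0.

bar 0: v0=E3 v1=E4 downbeat P8
bar 1: v0=D3 v1=B3 downbeat M6
bar 2: v0=B2 v1=D3 downbeat m3
bar 3: v0=C3 v1=E3 downbeat M3
bar 4: v0=B2 v1=B3 downbeat P8
bar 5: v0=C3 v1=A3 downbeat M6
bar 6: v0=B2 v1=D3 downbeat m3
bar 7: v0=F3 v1=D4 downbeat M6
bar 8: v0=E3 v1=E4 downbeat P8
  -> R7 @ bar 7 tick 0 v(0,): B2->F3 leap 6st

(7, 0, R7, (0,))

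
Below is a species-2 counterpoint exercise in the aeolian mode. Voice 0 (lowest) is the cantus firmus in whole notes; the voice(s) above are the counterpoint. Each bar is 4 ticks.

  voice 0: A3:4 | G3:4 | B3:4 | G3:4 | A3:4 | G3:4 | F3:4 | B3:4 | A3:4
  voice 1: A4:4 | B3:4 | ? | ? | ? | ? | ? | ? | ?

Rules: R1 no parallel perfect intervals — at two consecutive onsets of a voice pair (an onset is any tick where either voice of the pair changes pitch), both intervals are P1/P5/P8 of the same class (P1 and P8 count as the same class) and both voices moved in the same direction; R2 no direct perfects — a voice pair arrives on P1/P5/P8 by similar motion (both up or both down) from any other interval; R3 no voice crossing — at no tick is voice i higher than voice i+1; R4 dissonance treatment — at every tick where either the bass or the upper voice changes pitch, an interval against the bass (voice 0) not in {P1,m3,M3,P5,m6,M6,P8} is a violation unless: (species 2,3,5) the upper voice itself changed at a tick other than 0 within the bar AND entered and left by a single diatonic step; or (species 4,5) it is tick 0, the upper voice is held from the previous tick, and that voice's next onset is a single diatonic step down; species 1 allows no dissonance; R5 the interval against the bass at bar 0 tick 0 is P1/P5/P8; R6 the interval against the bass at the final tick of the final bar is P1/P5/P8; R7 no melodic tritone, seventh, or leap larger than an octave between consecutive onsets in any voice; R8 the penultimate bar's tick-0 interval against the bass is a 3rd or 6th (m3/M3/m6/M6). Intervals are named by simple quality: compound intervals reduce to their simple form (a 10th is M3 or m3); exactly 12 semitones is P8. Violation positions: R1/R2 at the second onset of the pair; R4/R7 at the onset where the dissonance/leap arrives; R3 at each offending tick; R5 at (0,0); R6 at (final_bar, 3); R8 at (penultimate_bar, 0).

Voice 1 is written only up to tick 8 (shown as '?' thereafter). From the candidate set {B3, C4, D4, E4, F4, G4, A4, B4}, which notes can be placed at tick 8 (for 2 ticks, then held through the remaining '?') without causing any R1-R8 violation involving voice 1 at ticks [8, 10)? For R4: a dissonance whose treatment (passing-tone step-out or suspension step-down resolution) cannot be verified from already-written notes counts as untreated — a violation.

B3: legal
C4: violates R4
D4: legal
E4: violates R4
F4: violates R4,R7
G4: legal
A4: violates R4,R7
B4: violates R2

{B3, D4, G4}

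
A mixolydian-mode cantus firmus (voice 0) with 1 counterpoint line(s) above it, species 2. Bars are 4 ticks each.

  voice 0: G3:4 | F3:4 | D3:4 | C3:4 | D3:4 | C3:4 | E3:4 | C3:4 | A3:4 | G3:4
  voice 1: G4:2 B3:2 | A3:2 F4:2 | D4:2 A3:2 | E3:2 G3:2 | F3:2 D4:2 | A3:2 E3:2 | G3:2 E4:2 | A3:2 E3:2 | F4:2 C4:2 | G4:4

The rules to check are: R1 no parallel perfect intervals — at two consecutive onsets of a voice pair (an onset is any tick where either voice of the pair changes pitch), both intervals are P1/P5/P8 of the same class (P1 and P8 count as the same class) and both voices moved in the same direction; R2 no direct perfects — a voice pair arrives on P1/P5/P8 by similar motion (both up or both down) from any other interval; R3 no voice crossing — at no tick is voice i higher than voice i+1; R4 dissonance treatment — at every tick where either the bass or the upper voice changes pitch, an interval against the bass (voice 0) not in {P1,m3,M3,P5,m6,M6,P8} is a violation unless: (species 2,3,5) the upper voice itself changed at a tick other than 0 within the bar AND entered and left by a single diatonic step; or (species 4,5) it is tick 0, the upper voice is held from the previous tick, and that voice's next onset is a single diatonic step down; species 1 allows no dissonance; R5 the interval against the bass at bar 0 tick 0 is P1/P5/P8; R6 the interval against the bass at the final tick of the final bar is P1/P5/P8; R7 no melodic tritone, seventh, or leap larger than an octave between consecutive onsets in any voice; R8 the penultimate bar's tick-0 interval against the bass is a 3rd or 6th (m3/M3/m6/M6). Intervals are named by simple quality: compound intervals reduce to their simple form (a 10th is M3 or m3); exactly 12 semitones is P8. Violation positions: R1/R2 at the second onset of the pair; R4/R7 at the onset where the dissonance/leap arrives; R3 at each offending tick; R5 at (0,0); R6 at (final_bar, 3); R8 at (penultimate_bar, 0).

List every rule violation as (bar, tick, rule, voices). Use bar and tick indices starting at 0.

(2, 0, R1, (0, 1))
(8, 0, R7, (1,))

bar 0: v0=G3 v1=G4 downbeat P8
bar 1: v0=F3 v1=A3 downbeat M3
bar 2: v0=D3 v1=D4 downbeat P8
bar 3: v0=C3 v1=E3 downbeat M3
bar 4: v0=D3 v1=F3 downbeat m3
bar 5: v0=C3 v1=A3 downbeat M6
bar 6: v0=E3 v1=G3 downbeat m3
bar 7: v0=C3 v1=A3 downbeat M6
bar 8: v0=A3 v1=F4 downbeat m6
bar 9: v0=G3 v1=G4 downbeat P8
  -> R1 @ bar 2 tick 0 v(0, 1): F3/F4 P8 -> D3/D4 P8 similar
  -> R7 @ bar 8 tick 0 v(1,): E3->F4 leap 13st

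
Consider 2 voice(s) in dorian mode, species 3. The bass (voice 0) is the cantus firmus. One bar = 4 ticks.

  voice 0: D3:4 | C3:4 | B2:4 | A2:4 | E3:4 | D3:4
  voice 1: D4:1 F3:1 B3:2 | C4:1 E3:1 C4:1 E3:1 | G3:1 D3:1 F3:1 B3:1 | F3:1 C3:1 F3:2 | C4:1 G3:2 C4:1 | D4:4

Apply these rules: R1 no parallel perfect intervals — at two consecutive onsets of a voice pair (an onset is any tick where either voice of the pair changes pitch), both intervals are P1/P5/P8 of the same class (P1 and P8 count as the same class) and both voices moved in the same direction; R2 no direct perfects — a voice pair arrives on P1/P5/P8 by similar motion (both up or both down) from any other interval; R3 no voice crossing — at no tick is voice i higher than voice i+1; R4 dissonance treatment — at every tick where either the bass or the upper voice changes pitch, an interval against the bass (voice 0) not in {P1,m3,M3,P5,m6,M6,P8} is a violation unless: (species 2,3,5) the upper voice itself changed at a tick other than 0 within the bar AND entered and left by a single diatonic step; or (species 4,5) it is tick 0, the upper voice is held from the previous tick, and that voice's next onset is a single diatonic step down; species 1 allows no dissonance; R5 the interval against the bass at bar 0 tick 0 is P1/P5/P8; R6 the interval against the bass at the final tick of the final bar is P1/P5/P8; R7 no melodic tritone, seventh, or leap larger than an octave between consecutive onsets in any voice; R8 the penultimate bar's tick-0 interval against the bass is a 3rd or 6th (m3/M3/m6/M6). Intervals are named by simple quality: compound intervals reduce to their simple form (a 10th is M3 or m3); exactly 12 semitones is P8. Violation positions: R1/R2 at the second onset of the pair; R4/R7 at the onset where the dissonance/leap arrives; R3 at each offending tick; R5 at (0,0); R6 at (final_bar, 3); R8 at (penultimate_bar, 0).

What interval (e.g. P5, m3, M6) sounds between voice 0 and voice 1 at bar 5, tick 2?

P8

voice 0=D3 voice 1=D4 -> P8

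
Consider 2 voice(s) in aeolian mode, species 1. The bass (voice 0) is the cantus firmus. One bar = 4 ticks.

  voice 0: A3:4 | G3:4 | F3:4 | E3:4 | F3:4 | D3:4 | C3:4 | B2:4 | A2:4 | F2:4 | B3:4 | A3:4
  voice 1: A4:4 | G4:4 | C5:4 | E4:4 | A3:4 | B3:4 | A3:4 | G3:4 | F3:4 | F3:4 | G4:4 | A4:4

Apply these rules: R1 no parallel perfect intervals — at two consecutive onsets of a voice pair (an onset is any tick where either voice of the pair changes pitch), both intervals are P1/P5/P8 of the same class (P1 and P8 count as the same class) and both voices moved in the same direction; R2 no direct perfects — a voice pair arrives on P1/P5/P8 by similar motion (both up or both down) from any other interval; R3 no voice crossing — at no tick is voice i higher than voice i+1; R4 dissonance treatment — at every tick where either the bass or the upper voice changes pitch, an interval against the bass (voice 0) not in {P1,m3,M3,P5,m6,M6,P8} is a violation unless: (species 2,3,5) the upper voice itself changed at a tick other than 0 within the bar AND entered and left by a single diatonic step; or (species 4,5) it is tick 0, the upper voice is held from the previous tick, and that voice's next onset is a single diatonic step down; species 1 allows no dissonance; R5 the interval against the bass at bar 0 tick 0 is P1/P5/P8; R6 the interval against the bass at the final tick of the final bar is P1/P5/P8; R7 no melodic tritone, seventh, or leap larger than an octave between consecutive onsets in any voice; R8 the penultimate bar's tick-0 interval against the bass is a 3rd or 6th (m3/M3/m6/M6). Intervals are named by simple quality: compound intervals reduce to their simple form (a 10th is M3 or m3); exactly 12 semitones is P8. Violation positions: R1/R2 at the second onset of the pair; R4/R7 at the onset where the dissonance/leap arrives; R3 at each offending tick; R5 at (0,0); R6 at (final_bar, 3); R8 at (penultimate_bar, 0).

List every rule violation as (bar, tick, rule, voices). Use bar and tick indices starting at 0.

bar 0: v0=A3 v1=A4 downbeat P8
bar 1: v0=G3 v1=G4 downbeat P8
bar 2: v0=F3 v1=C5 downbeat P5
bar 3: v0=E3 v1=E4 downbeat P8
bar 4: v0=F3 v1=A3 downbeat M3
bar 5: v0=D3 v1=B3 downbeat M6
bar 6: v0=C3 v1=A3 downbeat M6
bar 7: v0=B2 v1=G3 downbeat m6
bar 8: v0=A2 v1=F3 downbeat m6
bar 9: v0=F2 v1=F3 downbeat P8
bar 10: v0=B3 v1=G4 downbeat m6
bar 11: v0=A3 v1=A4 downbeat P8
  -> R1 @ bar 1 tick 0 v(0, 1): A3/A4 P8 -> G3/G4 P8 similar
  -> R2 @ bar 3 tick 0 v(0, 1): F3/C5 P5 -> E3/E4 P8 similar
  -> R7 @ bar 10 tick 0 v(0,): F2->B3 leap 18st
  -> R7 @ bar 10 tick 0 v(1,): F3->G4 leap 14st

(1, 0, R1, (0, 1))
(3, 0, R2, (0, 1))
(10, 0, R7, (0,))
(10, 0, R7, (1,))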